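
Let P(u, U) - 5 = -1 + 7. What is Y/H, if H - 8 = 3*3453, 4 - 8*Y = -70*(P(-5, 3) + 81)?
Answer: 1611/20734 ≈ 0.077698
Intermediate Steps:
P(u, U) = 11 (P(u, U) = 5 + (-1 + 7) = 5 + 6 = 11)
Y = 1611/2 (Y = 1/2 - (-35)*(11 + 81)/4 = 1/2 - (-35)*92/4 = 1/2 - 1/8*(-6440) = 1/2 + 805 = 1611/2 ≈ 805.50)
H = 10367 (H = 8 + 3*3453 = 8 + 10359 = 10367)
Y/H = (1611/2)/10367 = (1611/2)*(1/10367) = 1611/20734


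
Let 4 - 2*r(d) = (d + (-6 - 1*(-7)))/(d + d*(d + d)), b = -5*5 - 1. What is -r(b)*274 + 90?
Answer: -610733/1326 ≈ -460.58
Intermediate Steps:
b = -26 (b = -25 - 1 = -26)
r(d) = 2 - (1 + d)/(2*(d + 2*d²)) (r(d) = 2 - (d + (-6 - 1*(-7)))/(2*(d + d*(d + d))) = 2 - (d + (-6 + 7))/(2*(d + d*(2*d))) = 2 - (d + 1)/(2*(d + 2*d²)) = 2 - (1 + d)/(2*(d + 2*d²)))
-r(b)*274 + 90 = -(-1 + 3*(-26) + 8*(-26)²)/(2*(-26)*(1 + 2*(-26)))*274 + 90 = -(-1)*(-1 - 78 + 8*676)/(2*26*(1 - 52))*274 + 90 = -(-1)*(-1 - 78 + 5408)/(2*26*(-51))*274 + 90 = -(-1)*(-1)*5329/(2*26*51)*274 + 90 = -1*5329/2652*274 + 90 = -5329/2652*274 + 90 = -730073/1326 + 90 = -610733/1326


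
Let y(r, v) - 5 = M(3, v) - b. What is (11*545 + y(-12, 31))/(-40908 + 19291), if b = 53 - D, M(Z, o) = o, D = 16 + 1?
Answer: -5995/21617 ≈ -0.27733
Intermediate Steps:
D = 17
b = 36 (b = 53 - 1*17 = 53 - 17 = 36)
y(r, v) = -31 + v (y(r, v) = 5 + (v - 1*36) = 5 + (v - 36) = 5 + (-36 + v) = -31 + v)
(11*545 + y(-12, 31))/(-40908 + 19291) = (11*545 + (-31 + 31))/(-40908 + 19291) = (5995 + 0)/(-21617) = 5995*(-1/21617) = -5995/21617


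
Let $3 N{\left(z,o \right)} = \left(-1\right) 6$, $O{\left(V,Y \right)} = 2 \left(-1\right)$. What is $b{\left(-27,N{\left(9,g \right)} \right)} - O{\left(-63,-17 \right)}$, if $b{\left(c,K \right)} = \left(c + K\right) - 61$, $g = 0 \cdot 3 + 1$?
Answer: $-88$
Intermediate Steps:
$O{\left(V,Y \right)} = -2$
$g = 1$ ($g = 0 + 1 = 1$)
$N{\left(z,o \right)} = -2$ ($N{\left(z,o \right)} = \frac{\left(-1\right) 6}{3} = \frac{1}{3} \left(-6\right) = -2$)
$b{\left(c,K \right)} = -61 + K + c$ ($b{\left(c,K \right)} = \left(K + c\right) - 61 = -61 + K + c$)
$b{\left(-27,N{\left(9,g \right)} \right)} - O{\left(-63,-17 \right)} = \left(-61 - 2 - 27\right) - -2 = -90 + 2 = -88$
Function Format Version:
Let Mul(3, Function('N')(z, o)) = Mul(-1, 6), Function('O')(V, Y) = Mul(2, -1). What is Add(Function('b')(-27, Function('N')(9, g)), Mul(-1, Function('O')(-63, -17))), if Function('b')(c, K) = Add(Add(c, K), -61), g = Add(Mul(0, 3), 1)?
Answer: -88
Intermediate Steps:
Function('O')(V, Y) = -2
g = 1 (g = Add(0, 1) = 1)
Function('N')(z, o) = -2 (Function('N')(z, o) = Mul(Rational(1, 3), Mul(-1, 6)) = Mul(Rational(1, 3), -6) = -2)
Function('b')(c, K) = Add(-61, K, c) (Function('b')(c, K) = Add(Add(K, c), -61) = Add(-61, K, c))
Add(Function('b')(-27, Function('N')(9, g)), Mul(-1, Function('O')(-63, -17))) = Add(Add(-61, -2, -27), Mul(-1, -2)) = Add(-90, 2) = -88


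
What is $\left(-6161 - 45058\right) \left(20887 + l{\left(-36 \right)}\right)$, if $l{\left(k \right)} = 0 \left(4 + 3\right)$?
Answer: $-1069811253$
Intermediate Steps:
$l{\left(k \right)} = 0$ ($l{\left(k \right)} = 0 \cdot 7 = 0$)
$\left(-6161 - 45058\right) \left(20887 + l{\left(-36 \right)}\right) = \left(-6161 - 45058\right) \left(20887 + 0\right) = \left(-51219\right) 20887 = -1069811253$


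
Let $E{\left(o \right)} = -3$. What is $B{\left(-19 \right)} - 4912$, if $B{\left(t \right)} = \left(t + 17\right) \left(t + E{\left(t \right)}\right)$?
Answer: $-4868$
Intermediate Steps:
$B{\left(t \right)} = \left(-3 + t\right) \left(17 + t\right)$ ($B{\left(t \right)} = \left(t + 17\right) \left(t - 3\right) = \left(17 + t\right) \left(-3 + t\right) = \left(-3 + t\right) \left(17 + t\right)$)
$B{\left(-19 \right)} - 4912 = \left(-51 + \left(-19\right)^{2} + 14 \left(-19\right)\right) - 4912 = \left(-51 + 361 - 266\right) - 4912 = 44 - 4912 = -4868$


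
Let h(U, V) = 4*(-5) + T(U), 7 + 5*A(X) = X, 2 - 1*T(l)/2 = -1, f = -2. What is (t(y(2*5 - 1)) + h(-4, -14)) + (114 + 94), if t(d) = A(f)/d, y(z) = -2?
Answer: 1949/10 ≈ 194.90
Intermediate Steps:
T(l) = 6 (T(l) = 4 - 2*(-1) = 4 + 2 = 6)
A(X) = -7/5 + X/5
t(d) = -9/(5*d) (t(d) = (-7/5 + (⅕)*(-2))/d = (-7/5 - ⅖)/d = -9/(5*d))
h(U, V) = -14 (h(U, V) = 4*(-5) + 6 = -20 + 6 = -14)
(t(y(2*5 - 1)) + h(-4, -14)) + (114 + 94) = (-9/5/(-2) - 14) + (114 + 94) = (-9/5*(-½) - 14) + 208 = (9/10 - 14) + 208 = -131/10 + 208 = 1949/10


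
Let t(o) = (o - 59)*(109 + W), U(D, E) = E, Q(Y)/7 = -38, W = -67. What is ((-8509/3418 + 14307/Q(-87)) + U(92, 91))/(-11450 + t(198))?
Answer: -415413/67136356 ≈ -0.0061876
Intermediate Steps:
Q(Y) = -266 (Q(Y) = 7*(-38) = -266)
t(o) = -2478 + 42*o (t(o) = (o - 59)*(109 - 67) = (-59 + o)*42 = -2478 + 42*o)
((-8509/3418 + 14307/Q(-87)) + U(92, 91))/(-11450 + t(198)) = ((-8509/3418 + 14307/(-266)) + 91)/(-11450 + (-2478 + 42*198)) = ((-8509*1/3418 + 14307*(-1/266)) + 91)/(-11450 + (-2478 + 8316)) = ((-8509/3418 - 753/14) + 91)/(-11450 + 5838) = (-673220/11963 + 91)/(-5612) = (415413/11963)*(-1/5612) = -415413/67136356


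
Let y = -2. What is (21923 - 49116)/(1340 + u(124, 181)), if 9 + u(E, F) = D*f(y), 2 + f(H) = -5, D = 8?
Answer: -27193/1275 ≈ -21.328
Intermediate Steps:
f(H) = -7 (f(H) = -2 - 5 = -7)
u(E, F) = -65 (u(E, F) = -9 + 8*(-7) = -9 - 56 = -65)
(21923 - 49116)/(1340 + u(124, 181)) = (21923 - 49116)/(1340 - 65) = -27193/1275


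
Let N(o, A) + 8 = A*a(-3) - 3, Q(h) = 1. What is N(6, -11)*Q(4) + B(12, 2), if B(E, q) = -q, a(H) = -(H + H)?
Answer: -79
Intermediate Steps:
a(H) = -2*H
N(o, A) = -11 + 6*A (N(o, A) = -8 + (A*(-2*(-3)) - 3) = -8 + (A*6 - 3) = -8 + (6*A - 3) = -8 + (-3 + 6*A) = -11 + 6*A)
N(6, -11)*Q(4) + B(12, 2) = (-11 + 6*(-11))*1 - 1*2 = (-11 - 66)*1 - 2 = -77*1 - 2 = -77 - 2 = -79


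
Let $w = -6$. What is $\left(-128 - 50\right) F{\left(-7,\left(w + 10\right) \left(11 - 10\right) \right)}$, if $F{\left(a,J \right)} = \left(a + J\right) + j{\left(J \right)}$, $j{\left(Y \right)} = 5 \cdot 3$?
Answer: $-2136$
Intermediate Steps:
$j{\left(Y \right)} = 15$
$F{\left(a,J \right)} = 15 + J + a$ ($F{\left(a,J \right)} = \left(a + J\right) + 15 = \left(J + a\right) + 15 = 15 + J + a$)
$\left(-128 - 50\right) F{\left(-7,\left(w + 10\right) \left(11 - 10\right) \right)} = \left(-128 - 50\right) \left(15 + \left(-6 + 10\right) \left(11 - 10\right) - 7\right) = - 178 \left(15 + 4 \cdot 1 - 7\right) = - 178 \left(15 + 4 - 7\right) = \left(-178\right) 12 = -2136$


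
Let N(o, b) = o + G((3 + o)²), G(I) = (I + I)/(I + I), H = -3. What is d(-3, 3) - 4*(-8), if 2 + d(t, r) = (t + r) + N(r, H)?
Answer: 34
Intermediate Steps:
G(I) = 1 (G(I) = (2*I)/((2*I)) = (2*I)*(1/(2*I)) = 1)
N(o, b) = 1 + o (N(o, b) = o + 1 = 1 + o)
d(t, r) = -1 + t + 2*r (d(t, r) = -2 + ((t + r) + (1 + r)) = -2 + ((r + t) + (1 + r)) = -2 + (1 + t + 2*r) = -1 + t + 2*r)
d(-3, 3) - 4*(-8) = (-1 - 3 + 2*3) - 4*(-8) = (-1 - 3 + 6) + 32 = 2 + 32 = 34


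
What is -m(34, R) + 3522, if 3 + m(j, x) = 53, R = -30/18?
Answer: 3472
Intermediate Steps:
R = -5/3 (R = -30*1/18 = -5/3 ≈ -1.6667)
m(j, x) = 50 (m(j, x) = -3 + 53 = 50)
-m(34, R) + 3522 = -1*50 + 3522 = -50 + 3522 = 3472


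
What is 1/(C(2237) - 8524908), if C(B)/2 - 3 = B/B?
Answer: -1/8524900 ≈ -1.1730e-7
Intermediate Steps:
C(B) = 8 (C(B) = 6 + 2*(B/B) = 6 + 2*1 = 6 + 2 = 8)
1/(C(2237) - 8524908) = 1/(8 - 8524908) = 1/(-8524900) = -1/8524900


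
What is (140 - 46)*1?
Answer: 94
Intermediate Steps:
(140 - 46)*1 = 94*1 = 94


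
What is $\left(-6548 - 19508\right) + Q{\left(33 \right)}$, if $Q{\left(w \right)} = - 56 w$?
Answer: $-27904$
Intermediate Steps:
$\left(-6548 - 19508\right) + Q{\left(33 \right)} = \left(-6548 - 19508\right) - 1848 = -26056 - 1848 = -27904$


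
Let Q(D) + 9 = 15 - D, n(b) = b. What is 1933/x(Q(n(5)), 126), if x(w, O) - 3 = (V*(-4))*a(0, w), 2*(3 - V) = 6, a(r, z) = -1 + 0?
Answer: 1933/3 ≈ 644.33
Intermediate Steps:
a(r, z) = -1
V = 0 (V = 3 - ½*6 = 3 - 3 = 0)
Q(D) = 6 - D (Q(D) = -9 + (15 - D) = 6 - D)
x(w, O) = 3 (x(w, O) = 3 + (0*(-4))*(-1) = 3 + 0*(-1) = 3 + 0 = 3)
1933/x(Q(n(5)), 126) = 1933/3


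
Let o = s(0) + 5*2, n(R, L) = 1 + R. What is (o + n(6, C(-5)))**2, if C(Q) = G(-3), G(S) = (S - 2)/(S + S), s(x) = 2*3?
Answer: 529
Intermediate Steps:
s(x) = 6
G(S) = (-2 + S)/(2*S) (G(S) = (-2 + S)/((2*S)) = (-2 + S)*(1/(2*S)) = (-2 + S)/(2*S))
C(Q) = 5/6 (C(Q) = (1/2)*(-2 - 3)/(-3) = (1/2)*(-1/3)*(-5) = 5/6)
o = 16 (o = 6 + 5*2 = 6 + 10 = 16)
(o + n(6, C(-5)))**2 = (16 + (1 + 6))**2 = (16 + 7)**2 = 23**2 = 529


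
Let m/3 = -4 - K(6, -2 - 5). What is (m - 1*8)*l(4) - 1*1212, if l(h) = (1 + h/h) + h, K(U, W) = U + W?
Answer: -1314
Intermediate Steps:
l(h) = 2 + h (l(h) = (1 + 1) + h = 2 + h)
m = -9 (m = 3*(-4 - (6 + (-2 - 5))) = 3*(-4 - (6 - 7)) = 3*(-4 - 1*(-1)) = 3*(-4 + 1) = 3*(-3) = -9)
(m - 1*8)*l(4) - 1*1212 = (-9 - 1*8)*(2 + 4) - 1*1212 = (-9 - 8)*6 - 1212 = -17*6 - 1212 = -102 - 1212 = -1314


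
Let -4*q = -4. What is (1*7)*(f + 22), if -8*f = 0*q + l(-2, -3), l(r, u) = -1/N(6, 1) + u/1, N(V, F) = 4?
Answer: 5019/32 ≈ 156.84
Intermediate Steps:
q = 1 (q = -¼*(-4) = 1)
l(r, u) = -¼ + u (l(r, u) = -1/4 + u/1 = -1*¼ + u*1 = -¼ + u)
f = 13/32 (f = -(0*1 + (-¼ - 3))/8 = -(0 - 13/4)/8 = -⅛*(-13/4) = 13/32 ≈ 0.40625)
(1*7)*(f + 22) = (1*7)*(13/32 + 22) = 7*(717/32) = 5019/32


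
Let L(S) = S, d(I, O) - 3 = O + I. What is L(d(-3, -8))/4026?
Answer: -4/2013 ≈ -0.0019871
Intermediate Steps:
d(I, O) = 3 + I + O (d(I, O) = 3 + (O + I) = 3 + (I + O) = 3 + I + O)
L(d(-3, -8))/4026 = (3 - 3 - 8)/4026 = -8*1/4026 = -4/2013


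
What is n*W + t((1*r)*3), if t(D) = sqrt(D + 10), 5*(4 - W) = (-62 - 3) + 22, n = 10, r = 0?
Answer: 126 + sqrt(10) ≈ 129.16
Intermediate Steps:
W = 63/5 (W = 4 - ((-62 - 3) + 22)/5 = 4 - (-65 + 22)/5 = 4 - 1/5*(-43) = 4 + 43/5 = 63/5 ≈ 12.600)
t(D) = sqrt(10 + D)
n*W + t((1*r)*3) = 10*(63/5) + sqrt(10 + (1*0)*3) = 126 + sqrt(10 + 0*3) = 126 + sqrt(10 + 0) = 126 + sqrt(10)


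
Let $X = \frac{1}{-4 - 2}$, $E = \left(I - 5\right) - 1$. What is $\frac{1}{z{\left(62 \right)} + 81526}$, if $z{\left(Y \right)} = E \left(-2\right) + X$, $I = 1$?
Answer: $\frac{6}{489215} \approx 1.2265 \cdot 10^{-5}$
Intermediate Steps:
$E = -5$ ($E = \left(1 - 5\right) - 1 = -4 - 1 = -5$)
$X = - \frac{1}{6}$ ($X = \frac{1}{-6} = - \frac{1}{6} \approx -0.16667$)
$z{\left(Y \right)} = \frac{59}{6}$ ($z{\left(Y \right)} = \left(-5\right) \left(-2\right) - \frac{1}{6} = 10 - \frac{1}{6} = \frac{59}{6}$)
$\frac{1}{z{\left(62 \right)} + 81526} = \frac{1}{\frac{59}{6} + 81526} = \frac{1}{\frac{489215}{6}} = \frac{6}{489215}$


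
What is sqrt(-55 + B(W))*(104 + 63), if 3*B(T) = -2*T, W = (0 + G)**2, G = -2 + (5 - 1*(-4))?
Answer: 167*I*sqrt(789)/3 ≈ 1563.6*I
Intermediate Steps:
G = 7 (G = -2 + (5 + 4) = -2 + 9 = 7)
W = 49 (W = (0 + 7)**2 = 7**2 = 49)
B(T) = -2*T/3 (B(T) = (-2*T)/3 = -2*T/3)
sqrt(-55 + B(W))*(104 + 63) = sqrt(-55 - 2/3*49)*(104 + 63) = sqrt(-55 - 98/3)*167 = sqrt(-263/3)*167 = (I*sqrt(789)/3)*167 = 167*I*sqrt(789)/3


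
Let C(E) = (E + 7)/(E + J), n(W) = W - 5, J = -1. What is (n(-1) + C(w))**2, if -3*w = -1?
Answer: 289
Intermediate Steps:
w = 1/3 (w = -1/3*(-1) = 1/3 ≈ 0.33333)
n(W) = -5 + W
C(E) = (7 + E)/(-1 + E) (C(E) = (E + 7)/(E - 1) = (7 + E)/(-1 + E))
(n(-1) + C(w))**2 = ((-5 - 1) + (7 + 1/3)/(-1 + 1/3))**2 = (-6 + (22/3)/(-2/3))**2 = (-6 - 3/2*22/3)**2 = (-6 - 11)**2 = (-17)**2 = 289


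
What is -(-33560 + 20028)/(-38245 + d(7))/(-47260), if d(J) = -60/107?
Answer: 21293/2844131125 ≈ 7.4866e-6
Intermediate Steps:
d(J) = -60/107 (d(J) = -60*1/107 = -60/107)
-(-33560 + 20028)/(-38245 + d(7))/(-47260) = -(-33560 + 20028)/(-38245 - 60/107)/(-47260) = -(-13532/(-4092275/107))*(-1)/47260 = -(-13532*(-107/4092275))*(-1)/47260 = -1447924*(-1)/(4092275*47260) = -1*(-21293/2844131125) = 21293/2844131125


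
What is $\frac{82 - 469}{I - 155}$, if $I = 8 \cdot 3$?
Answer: $\frac{387}{131} \approx 2.9542$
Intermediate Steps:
$I = 24$
$\frac{82 - 469}{I - 155} = \frac{82 - 469}{24 - 155} = - \frac{387}{-131} = \left(-387\right) \left(- \frac{1}{131}\right) = \frac{387}{131}$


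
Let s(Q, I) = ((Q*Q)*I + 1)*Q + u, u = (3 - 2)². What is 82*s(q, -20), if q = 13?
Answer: -3601932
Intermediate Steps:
u = 1 (u = 1² = 1)
s(Q, I) = 1 + Q*(1 + I*Q²) (s(Q, I) = ((Q*Q)*I + 1)*Q + 1 = (Q²*I + 1)*Q + 1 = (I*Q² + 1)*Q + 1 = (1 + I*Q²)*Q + 1 = Q*(1 + I*Q²) + 1 = 1 + Q*(1 + I*Q²))
82*s(q, -20) = 82*(1 + 13 - 20*13³) = 82*(1 + 13 - 20*2197) = 82*(1 + 13 - 43940) = 82*(-43926) = -3601932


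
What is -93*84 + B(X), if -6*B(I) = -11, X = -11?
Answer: -46861/6 ≈ -7810.2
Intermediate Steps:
B(I) = 11/6 (B(I) = -⅙*(-11) = 11/6)
-93*84 + B(X) = -93*84 + 11/6 = -7812 + 11/6 = -46861/6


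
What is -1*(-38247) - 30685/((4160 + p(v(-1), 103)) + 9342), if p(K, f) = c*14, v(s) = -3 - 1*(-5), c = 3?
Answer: 517986683/13544 ≈ 38245.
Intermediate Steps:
v(s) = 2 (v(s) = -3 + 5 = 2)
p(K, f) = 42 (p(K, f) = 3*14 = 42)
-1*(-38247) - 30685/((4160 + p(v(-1), 103)) + 9342) = -1*(-38247) - 30685/((4160 + 42) + 9342) = 38247 - 30685/(4202 + 9342) = 38247 - 30685/13544 = 517986683/13544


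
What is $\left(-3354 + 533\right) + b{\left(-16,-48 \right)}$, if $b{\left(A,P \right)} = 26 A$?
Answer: $-3237$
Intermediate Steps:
$\left(-3354 + 533\right) + b{\left(-16,-48 \right)} = \left(-3354 + 533\right) + 26 \left(-16\right) = -2821 - 416 = -3237$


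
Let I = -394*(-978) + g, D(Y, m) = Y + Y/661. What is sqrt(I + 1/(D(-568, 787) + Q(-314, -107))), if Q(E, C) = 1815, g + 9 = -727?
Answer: sqrt(260940711008639235)/823699 ≈ 620.16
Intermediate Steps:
g = -736 (g = -9 - 727 = -736)
D(Y, m) = 662*Y/661 (D(Y, m) = Y + Y*(1/661) = Y + Y/661 = 662*Y/661)
I = 384596 (I = -394*(-978) - 736 = 385332 - 736 = 384596)
sqrt(I + 1/(D(-568, 787) + Q(-314, -107))) = sqrt(384596 + 1/((662/661)*(-568) + 1815)) = sqrt(384596 + 1/(-376016/661 + 1815)) = sqrt(384596 + 1/(823699/661)) = sqrt(384596 + 661/823699) = sqrt(316791341265/823699) = sqrt(260940711008639235)/823699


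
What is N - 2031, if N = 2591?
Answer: 560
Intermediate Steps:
N - 2031 = 2591 - 2031 = 560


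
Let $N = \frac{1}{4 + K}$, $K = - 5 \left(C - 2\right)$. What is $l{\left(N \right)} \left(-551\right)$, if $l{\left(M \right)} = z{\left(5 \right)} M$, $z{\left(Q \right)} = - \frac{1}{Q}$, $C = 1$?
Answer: $\frac{551}{45} \approx 12.244$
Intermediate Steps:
$K = 5$ ($K = - 5 \left(1 - 2\right) = \left(-5\right) \left(-1\right) = 5$)
$N = \frac{1}{9}$ ($N = \frac{1}{4 + 5} = \frac{1}{9} \approx 0.11111$)
$l{\left(M \right)} = - \frac{M}{5}$ ($l{\left(M \right)} = - \frac{1}{5} M = \left(-1\right) \frac{1}{5} M = - \frac{M}{5}$)
$l{\left(N \right)} \left(-551\right) = \left(- \frac{1}{5}\right) \frac{1}{9} \left(-551\right) = \left(- \frac{1}{45}\right) \left(-551\right) = \frac{551}{45}$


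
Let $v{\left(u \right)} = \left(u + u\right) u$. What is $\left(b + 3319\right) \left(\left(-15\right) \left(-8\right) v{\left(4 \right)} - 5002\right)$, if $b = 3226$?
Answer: $-7605290$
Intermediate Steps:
$v{\left(u \right)} = 2 u^{2}$ ($v{\left(u \right)} = 2 u u = 2 u^{2}$)
$\left(b + 3319\right) \left(\left(-15\right) \left(-8\right) v{\left(4 \right)} - 5002\right) = \left(3226 + 3319\right) \left(\left(-15\right) \left(-8\right) 2 \cdot 4^{2} - 5002\right) = 6545 \left(120 \cdot 2 \cdot 16 - 5002\right) = 6545 \left(120 \cdot 32 - 5002\right) = 6545 \left(3840 - 5002\right) = 6545 \left(-1162\right) = -7605290$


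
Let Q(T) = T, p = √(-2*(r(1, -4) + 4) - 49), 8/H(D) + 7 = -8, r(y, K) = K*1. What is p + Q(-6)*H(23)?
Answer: 16/5 + 7*I ≈ 3.2 + 7.0*I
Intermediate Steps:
r(y, K) = K
H(D) = -8/15 (H(D) = 8/(-7 - 8) = 8/(-15) = 8*(-1/15) = -8/15)
p = 7*I (p = √(-2*(-4 + 4) - 49) = √(-2*0 - 49) = √(0 - 49) = √(-49) = 7*I ≈ 7.0*I)
p + Q(-6)*H(23) = 7*I - 6*(-8/15) = 7*I + 16/5 = 16/5 + 7*I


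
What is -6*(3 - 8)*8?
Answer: 240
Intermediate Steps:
-6*(3 - 8)*8 = -6*(-5)*8 = 30*8 = 240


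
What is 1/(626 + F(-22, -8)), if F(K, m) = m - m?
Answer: 1/626 ≈ 0.0015974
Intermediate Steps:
F(K, m) = 0
1/(626 + F(-22, -8)) = 1/(626 + 0) = 1/626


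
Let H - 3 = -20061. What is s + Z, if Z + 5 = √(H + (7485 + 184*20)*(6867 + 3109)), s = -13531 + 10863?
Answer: -2673 + √111361982 ≈ 7879.8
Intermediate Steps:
H = -20058 (H = 3 - 20061 = -20058)
s = -2668
Z = -5 + √111361982 (Z = -5 + √(-20058 + (7485 + 184*20)*(6867 + 3109)) = -5 + √(-20058 + (7485 + 3680)*9976) = -5 + √(-20058 + 11165*9976) = -5 + √(-20058 + 111382040) = -5 + √111361982 ≈ 10548.)
s + Z = -2668 + (-5 + √111361982) = -2673 + √111361982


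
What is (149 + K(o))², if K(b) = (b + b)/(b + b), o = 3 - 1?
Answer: 22500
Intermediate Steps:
o = 2
K(b) = 1 (K(b) = (2*b)/((2*b)) = (2*b)*(1/(2*b)) = 1)
(149 + K(o))² = (149 + 1)² = 150² = 22500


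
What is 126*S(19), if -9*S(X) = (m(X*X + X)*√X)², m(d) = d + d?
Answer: -153641600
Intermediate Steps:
m(d) = 2*d
S(X) = -X*(2*X + 2*X²)²/9 (S(X) = -4*X*(X*X + X)²/9 = -4*X*(X² + X)²/9 = -4*X*(X + X²)²/9 = -X*(2*X + 2*X²)²/9)
126*S(19) = 126*(-4/9*19³*(1 + 19)²) = 126*(-4/9*6859*20²) = 126*(-4/9*6859*400) = 126*(-10974400/9) = -153641600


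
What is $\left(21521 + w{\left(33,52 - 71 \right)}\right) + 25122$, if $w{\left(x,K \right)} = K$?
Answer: $46624$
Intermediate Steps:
$\left(21521 + w{\left(33,52 - 71 \right)}\right) + 25122 = \left(21521 + \left(52 - 71\right)\right) + 25122 = \left(21521 - 19\right) + 25122 = 21502 + 25122 = 46624$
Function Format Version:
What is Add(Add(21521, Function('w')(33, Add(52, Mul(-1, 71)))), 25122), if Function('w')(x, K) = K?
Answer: 46624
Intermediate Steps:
Add(Add(21521, Function('w')(33, Add(52, Mul(-1, 71)))), 25122) = Add(Add(21521, Add(52, Mul(-1, 71))), 25122) = Add(Add(21521, Add(52, -71)), 25122) = Add(Add(21521, -19), 25122) = Add(21502, 25122) = 46624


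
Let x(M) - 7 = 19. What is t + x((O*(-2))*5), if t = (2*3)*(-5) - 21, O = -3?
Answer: -25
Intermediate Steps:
x(M) = 26 (x(M) = 7 + 19 = 26)
t = -51 (t = 6*(-5) - 21 = -30 - 21 = -51)
t + x((O*(-2))*5) = -51 + 26 = -25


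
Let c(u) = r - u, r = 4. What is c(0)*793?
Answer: 3172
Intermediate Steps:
c(u) = 4 - u
c(0)*793 = (4 - 1*0)*793 = (4 + 0)*793 = 4*793 = 3172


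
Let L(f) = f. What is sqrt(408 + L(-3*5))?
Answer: sqrt(393) ≈ 19.824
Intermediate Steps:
sqrt(408 + L(-3*5)) = sqrt(408 - 3*5) = sqrt(408 - 15) = sqrt(393)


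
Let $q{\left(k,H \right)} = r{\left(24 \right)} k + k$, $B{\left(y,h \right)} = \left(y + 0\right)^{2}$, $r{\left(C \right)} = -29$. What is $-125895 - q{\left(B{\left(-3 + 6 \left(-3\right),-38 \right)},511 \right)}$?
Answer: $-113547$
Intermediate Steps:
$B{\left(y,h \right)} = y^{2}$
$q{\left(k,H \right)} = - 28 k$ ($q{\left(k,H \right)} = - 29 k + k = - 28 k$)
$-125895 - q{\left(B{\left(-3 + 6 \left(-3\right),-38 \right)},511 \right)} = -125895 - - 28 \left(-3 + 6 \left(-3\right)\right)^{2} = -125895 - - 28 \left(-3 - 18\right)^{2} = -125895 - - 28 \left(-21\right)^{2} = -125895 - \left(-28\right) 441 = -125895 - -12348 = -125895 + 12348 = -113547$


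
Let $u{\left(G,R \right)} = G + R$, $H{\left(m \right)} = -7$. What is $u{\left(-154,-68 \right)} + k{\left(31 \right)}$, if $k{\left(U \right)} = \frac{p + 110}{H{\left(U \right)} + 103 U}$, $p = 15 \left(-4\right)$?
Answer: $- \frac{353621}{1593} \approx -221.98$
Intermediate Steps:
$p = -60$
$k{\left(U \right)} = \frac{50}{-7 + 103 U}$ ($k{\left(U \right)} = \frac{-60 + 110}{-7 + 103 U} = \frac{50}{-7 + 103 U}$)
$u{\left(-154,-68 \right)} + k{\left(31 \right)} = \left(-154 - 68\right) + \frac{50}{-7 + 103 \cdot 31} = -222 + \frac{50}{-7 + 3193} = -222 + \frac{50}{3186} = -222 + 50 \cdot \frac{1}{3186} = -222 + \frac{25}{1593} = - \frac{353621}{1593}$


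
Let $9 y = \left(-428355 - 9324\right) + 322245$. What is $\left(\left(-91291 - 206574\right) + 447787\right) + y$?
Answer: $137096$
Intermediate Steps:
$y = -12826$ ($y = \frac{\left(-428355 - 9324\right) + 322245}{9} = \frac{-437679 + 322245}{9} = \frac{1}{9} \left(-115434\right) = -12826$)
$\left(\left(-91291 - 206574\right) + 447787\right) + y = \left(\left(-91291 - 206574\right) + 447787\right) - 12826 = \left(-297865 + 447787\right) - 12826 = 149922 - 12826 = 137096$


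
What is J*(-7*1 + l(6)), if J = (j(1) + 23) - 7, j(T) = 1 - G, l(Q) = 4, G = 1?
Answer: -48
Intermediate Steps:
j(T) = 0 (j(T) = 1 - 1*1 = 1 - 1 = 0)
J = 16 (J = (0 + 23) - 7 = 23 - 7 = 16)
J*(-7*1 + l(6)) = 16*(-7*1 + 4) = 16*(-7 + 4) = 16*(-3) = -48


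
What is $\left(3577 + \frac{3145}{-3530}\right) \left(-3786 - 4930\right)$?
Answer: $- \frac{11002786414}{353} \approx -3.1169 \cdot 10^{7}$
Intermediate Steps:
$\left(3577 + \frac{3145}{-3530}\right) \left(-3786 - 4930\right) = \left(3577 + 3145 \left(- \frac{1}{3530}\right)\right) \left(-8716\right) = \left(3577 - \frac{629}{706}\right) \left(-8716\right) = \frac{2524733}{706} \left(-8716\right) = - \frac{11002786414}{353}$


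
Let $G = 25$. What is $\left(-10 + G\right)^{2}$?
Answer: $225$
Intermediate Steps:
$\left(-10 + G\right)^{2} = \left(-10 + 25\right)^{2} = 15^{2} = 225$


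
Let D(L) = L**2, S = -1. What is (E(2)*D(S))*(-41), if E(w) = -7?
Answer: 287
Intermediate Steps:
(E(2)*D(S))*(-41) = -7*(-1)**2*(-41) = -7*1*(-41) = -7*(-41) = 287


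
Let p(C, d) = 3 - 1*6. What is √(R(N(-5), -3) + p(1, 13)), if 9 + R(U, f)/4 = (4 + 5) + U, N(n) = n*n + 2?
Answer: √105 ≈ 10.247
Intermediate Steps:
N(n) = 2 + n² (N(n) = n² + 2 = 2 + n²)
R(U, f) = 4*U (R(U, f) = -36 + 4*((4 + 5) + U) = -36 + 4*(9 + U) = -36 + (36 + 4*U) = 4*U)
p(C, d) = -3 (p(C, d) = 3 - 6 = -3)
√(R(N(-5), -3) + p(1, 13)) = √(4*(2 + (-5)²) - 3) = √(4*(2 + 25) - 3) = √(4*27 - 3) = √(108 - 3) = √105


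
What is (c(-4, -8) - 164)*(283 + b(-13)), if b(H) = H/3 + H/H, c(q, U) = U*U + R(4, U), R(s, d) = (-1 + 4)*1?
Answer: -81383/3 ≈ -27128.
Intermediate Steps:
R(s, d) = 3 (R(s, d) = 3*1 = 3)
c(q, U) = 3 + U² (c(q, U) = U*U + 3 = U² + 3 = 3 + U²)
b(H) = 1 + H/3 (b(H) = H*(⅓) + 1 = H/3 + 1 = 1 + H/3)
(c(-4, -8) - 164)*(283 + b(-13)) = ((3 + (-8)²) - 164)*(283 + (1 + (⅓)*(-13))) = ((3 + 64) - 164)*(283 + (1 - 13/3)) = (67 - 164)*(283 - 10/3) = -97*839/3 = -81383/3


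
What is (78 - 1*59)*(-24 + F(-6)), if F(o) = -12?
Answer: -684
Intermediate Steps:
(78 - 1*59)*(-24 + F(-6)) = (78 - 1*59)*(-24 - 12) = (78 - 59)*(-36) = 19*(-36) = -684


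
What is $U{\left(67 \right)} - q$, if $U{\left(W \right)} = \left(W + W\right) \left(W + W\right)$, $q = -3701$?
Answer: $21657$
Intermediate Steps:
$U{\left(W \right)} = 4 W^{2}$ ($U{\left(W \right)} = 2 W 2 W = 4 W^{2}$)
$U{\left(67 \right)} - q = 4 \cdot 67^{2} - -3701 = 4 \cdot 4489 + 3701 = 17956 + 3701 = 21657$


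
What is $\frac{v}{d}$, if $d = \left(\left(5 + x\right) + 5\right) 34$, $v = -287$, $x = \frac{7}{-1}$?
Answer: $- \frac{287}{102} \approx -2.8137$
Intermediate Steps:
$x = -7$ ($x = 7 \left(-1\right) = -7$)
$d = 102$ ($d = \left(\left(5 - 7\right) + 5\right) 34 = \left(-2 + 5\right) 34 = 3 \cdot 34 = 102$)
$\frac{v}{d} = - \frac{287}{102}$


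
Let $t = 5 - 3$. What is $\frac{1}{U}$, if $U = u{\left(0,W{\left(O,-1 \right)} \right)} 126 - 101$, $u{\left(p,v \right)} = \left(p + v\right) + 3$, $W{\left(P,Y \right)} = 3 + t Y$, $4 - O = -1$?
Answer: $\frac{1}{403} \approx 0.0024814$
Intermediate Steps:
$O = 5$ ($O = 4 - -1 = 4 + 1 = 5$)
$t = 2$
$W{\left(P,Y \right)} = 3 + 2 Y$
$u{\left(p,v \right)} = 3 + p + v$
$U = 403$ ($U = \left(3 + 0 + \left(3 + 2 \left(-1\right)\right)\right) 126 - 101 = \left(3 + 0 + \left(3 - 2\right)\right) 126 - 101 = \left(3 + 0 + 1\right) 126 - 101 = 4 \cdot 126 - 101 = 504 - 101 = 403$)
$\frac{1}{U} = \frac{1}{403}$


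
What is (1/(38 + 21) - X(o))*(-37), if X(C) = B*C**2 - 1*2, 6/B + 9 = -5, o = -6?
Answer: -266585/413 ≈ -645.48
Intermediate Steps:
B = -3/7 (B = 6/(-9 - 5) = 6/(-14) = 6*(-1/14) = -3/7 ≈ -0.42857)
X(C) = -2 - 3*C**2/7 (X(C) = -3*C**2/7 - 1*2 = -3*C**2/7 - 2 = -2 - 3*C**2/7)
(1/(38 + 21) - X(o))*(-37) = (1/(38 + 21) - (-2 - 3/7*(-6)**2))*(-37) = (1/59 - (-2 - 3/7*36))*(-37) = (1/59 - (-2 - 108/7))*(-37) = (1/59 - 1*(-122/7))*(-37) = (1/59 + 122/7)*(-37) = (7205/413)*(-37) = -266585/413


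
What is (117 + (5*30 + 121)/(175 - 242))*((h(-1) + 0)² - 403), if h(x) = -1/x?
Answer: -45408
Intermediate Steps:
(117 + (5*30 + 121)/(175 - 242))*((h(-1) + 0)² - 403) = (117 + (5*30 + 121)/(175 - 242))*((-1/(-1) + 0)² - 403) = (117 + (150 + 121)/(-67))*((-1*(-1) + 0)² - 403) = (117 + 271*(-1/67))*((1 + 0)² - 403) = (117 - 271/67)*(1² - 403) = 7568*(1 - 403)/67 = (7568/67)*(-402) = -45408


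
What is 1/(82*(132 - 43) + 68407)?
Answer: 1/75705 ≈ 1.3209e-5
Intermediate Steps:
1/(82*(132 - 43) + 68407) = 1/(82*89 + 68407) = 1/(7298 + 68407) = 1/75705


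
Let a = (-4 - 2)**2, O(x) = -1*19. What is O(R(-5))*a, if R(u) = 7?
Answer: -684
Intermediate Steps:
O(x) = -19
a = 36 (a = (-6)**2 = 36)
O(R(-5))*a = -19*36 = -684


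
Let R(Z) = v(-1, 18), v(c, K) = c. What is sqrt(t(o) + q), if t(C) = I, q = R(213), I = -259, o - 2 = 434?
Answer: 2*I*sqrt(65) ≈ 16.125*I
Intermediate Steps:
o = 436 (o = 2 + 434 = 436)
R(Z) = -1
q = -1
t(C) = -259
sqrt(t(o) + q) = sqrt(-259 - 1) = sqrt(-260) = 2*I*sqrt(65)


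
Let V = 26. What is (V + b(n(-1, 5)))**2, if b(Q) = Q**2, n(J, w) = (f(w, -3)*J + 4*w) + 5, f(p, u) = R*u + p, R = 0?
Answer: 181476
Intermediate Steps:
f(p, u) = p (f(p, u) = 0*u + p = 0 + p = p)
n(J, w) = 5 + 4*w + J*w (n(J, w) = (w*J + 4*w) + 5 = (J*w + 4*w) + 5 = (4*w + J*w) + 5 = 5 + 4*w + J*w)
(V + b(n(-1, 5)))**2 = (26 + (5 + 4*5 - 1*5)**2)**2 = (26 + (5 + 20 - 5)**2)**2 = (26 + 20**2)**2 = (26 + 400)**2 = 426**2 = 181476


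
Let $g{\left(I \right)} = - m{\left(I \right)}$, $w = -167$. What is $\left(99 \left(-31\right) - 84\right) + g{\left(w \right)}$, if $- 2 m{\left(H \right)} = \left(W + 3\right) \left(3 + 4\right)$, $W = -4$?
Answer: $- \frac{6313}{2} \approx -3156.5$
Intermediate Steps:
$m{\left(H \right)} = \frac{7}{2}$ ($m{\left(H \right)} = - \frac{\left(-4 + 3\right) \left(3 + 4\right)}{2} = - \frac{\left(-1\right) 7}{2} = \left(- \frac{1}{2}\right) \left(-7\right) = \frac{7}{2}$)
$g{\left(I \right)} = - \frac{7}{2}$ ($g{\left(I \right)} = \left(-1\right) \frac{7}{2} = - \frac{7}{2}$)
$\left(99 \left(-31\right) - 84\right) + g{\left(w \right)} = \left(99 \left(-31\right) - 84\right) - \frac{7}{2} = \left(-3069 - 84\right) - \frac{7}{2} = -3153 - \frac{7}{2} = - \frac{6313}{2}$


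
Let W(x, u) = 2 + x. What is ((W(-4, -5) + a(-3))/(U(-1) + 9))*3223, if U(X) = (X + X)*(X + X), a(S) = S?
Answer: -16115/13 ≈ -1239.6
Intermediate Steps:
U(X) = 4*X**2 (U(X) = (2*X)*(2*X) = 4*X**2)
((W(-4, -5) + a(-3))/(U(-1) + 9))*3223 = (((2 - 4) - 3)/(4*(-1)**2 + 9))*3223 = ((-2 - 3)/(4*1 + 9))*3223 = -5/(4 + 9)*3223 = -5/13*3223 = -16115/13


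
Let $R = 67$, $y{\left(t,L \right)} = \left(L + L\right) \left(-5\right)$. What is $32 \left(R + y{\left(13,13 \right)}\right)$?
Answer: $-2016$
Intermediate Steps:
$y{\left(t,L \right)} = - 10 L$ ($y{\left(t,L \right)} = 2 L \left(-5\right) = - 10 L$)
$32 \left(R + y{\left(13,13 \right)}\right) = 32 \left(67 - 130\right) = 32 \left(-63\right) = -2016$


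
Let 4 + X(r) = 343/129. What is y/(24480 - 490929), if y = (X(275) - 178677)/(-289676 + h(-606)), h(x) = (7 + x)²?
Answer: 23049506/4159384039125 ≈ 5.5416e-6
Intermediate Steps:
X(r) = -173/129 (X(r) = -4 + 343/129 = -173/129)
y = -23049506/8917125 (y = (-173/129 - 178677)/(-289676 + (7 - 606)²) = -23049506/(129*(-289676 + (-599)²)) = -23049506/(129*(-289676 + 358801)) = -23049506/129/69125 = -23049506/129*1/69125 = -23049506/8917125 ≈ -2.5849)
y/(24480 - 490929) = -23049506/(8917125*(24480 - 490929)) = -23049506/8917125/(-466449) = -23049506/8917125*(-1/466449) = 23049506/4159384039125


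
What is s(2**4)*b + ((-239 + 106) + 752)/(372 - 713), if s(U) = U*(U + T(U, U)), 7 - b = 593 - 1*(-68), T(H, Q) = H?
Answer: -114183787/341 ≈ -3.3485e+5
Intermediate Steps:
b = -654 (b = 7 - (593 - 1*(-68)) = 7 - (593 + 68) = 7 - 1*661 = 7 - 661 = -654)
s(U) = 2*U**2 (s(U) = U*(U + U) = U*(2*U) = 2*U**2)
s(2**4)*b + ((-239 + 106) + 752)/(372 - 713) = (2*(2**4)**2)*(-654) + ((-239 + 106) + 752)/(372 - 713) = (2*16**2)*(-654) + (-133 + 752)/(-341) = (2*256)*(-654) + 619*(-1/341) = 512*(-654) - 619/341 = -334848 - 619/341 = -114183787/341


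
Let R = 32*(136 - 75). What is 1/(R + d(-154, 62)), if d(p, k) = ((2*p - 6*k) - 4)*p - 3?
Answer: 1/107285 ≈ 9.3210e-6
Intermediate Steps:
R = 1952 (R = 32*61 = 1952)
d(p, k) = -3 + p*(-4 - 6*k + 2*p) (d(p, k) = ((-6*k + 2*p) - 4)*p - 3 = (-4 - 6*k + 2*p)*p - 3 = p*(-4 - 6*k + 2*p) - 3 = -3 + p*(-4 - 6*k + 2*p))
1/(R + d(-154, 62)) = 1/(1952 + (-3 - 4*(-154) + 2*(-154)**2 - 6*62*(-154))) = 1/(1952 + (-3 + 616 + 2*23716 + 57288)) = 1/(1952 + (-3 + 616 + 47432 + 57288)) = 1/(1952 + 105333) = 1/107285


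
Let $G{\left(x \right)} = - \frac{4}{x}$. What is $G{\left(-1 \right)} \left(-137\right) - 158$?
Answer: $-706$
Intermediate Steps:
$G{\left(-1 \right)} \left(-137\right) - 158 = - \frac{4}{-1} \left(-137\right) - 158 = \left(-4\right) \left(-1\right) \left(-137\right) - 158 = 4 \left(-137\right) - 158 = -548 - 158 = -706$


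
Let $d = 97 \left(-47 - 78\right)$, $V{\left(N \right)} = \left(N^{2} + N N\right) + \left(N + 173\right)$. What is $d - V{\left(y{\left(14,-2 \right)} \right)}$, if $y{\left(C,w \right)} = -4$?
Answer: $-12326$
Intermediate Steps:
$V{\left(N \right)} = 173 + N + 2 N^{2}$ ($V{\left(N \right)} = \left(N^{2} + N^{2}\right) + \left(173 + N\right) = 2 N^{2} + \left(173 + N\right) = 173 + N + 2 N^{2}$)
$d = -12125$ ($d = 97 \left(-125\right) = -12125$)
$d - V{\left(y{\left(14,-2 \right)} \right)} = -12125 - \left(173 - 4 + 2 \left(-4\right)^{2}\right) = -12125 - \left(173 - 4 + 2 \cdot 16\right) = -12125 - \left(173 - 4 + 32\right) = -12125 - 201 = -12326$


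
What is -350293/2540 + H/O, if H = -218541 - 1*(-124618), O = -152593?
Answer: -53213695329/387586220 ≈ -137.30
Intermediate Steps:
H = -93923 (H = -218541 + 124618 = -93923)
-350293/2540 + H/O = -350293/2540 - 93923/(-152593) = -350293*1/2540 - 93923*(-1/152593) = -350293/2540 + 93923/152593 = -53213695329/387586220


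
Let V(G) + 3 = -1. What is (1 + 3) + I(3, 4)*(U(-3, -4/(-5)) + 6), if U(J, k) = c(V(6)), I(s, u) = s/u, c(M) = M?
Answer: 11/2 ≈ 5.5000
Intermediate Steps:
V(G) = -4 (V(G) = -3 - 1 = -4)
U(J, k) = -4
(1 + 3) + I(3, 4)*(U(-3, -4/(-5)) + 6) = (1 + 3) + (3/4)*(-4 + 6) = 4 + (3*(1/4))*2 = 4 + (3/4)*2 = 4 + 3/2 = 11/2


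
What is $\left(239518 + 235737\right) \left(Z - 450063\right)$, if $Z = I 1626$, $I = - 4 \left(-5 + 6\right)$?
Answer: $-216985749585$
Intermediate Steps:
$I = -4$ ($I = \left(-4\right) 1 = -4$)
$Z = -6504$ ($Z = \left(-4\right) 1626 = -6504$)
$\left(239518 + 235737\right) \left(Z - 450063\right) = \left(239518 + 235737\right) \left(-6504 - 450063\right) = 475255 \left(-456567\right) = -216985749585$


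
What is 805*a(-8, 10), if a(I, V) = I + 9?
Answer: 805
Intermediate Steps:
a(I, V) = 9 + I
805*a(-8, 10) = 805*(9 - 8) = 805*1 = 805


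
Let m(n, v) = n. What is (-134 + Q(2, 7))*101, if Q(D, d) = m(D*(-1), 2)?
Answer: -13736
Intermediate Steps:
Q(D, d) = -D (Q(D, d) = D*(-1) = -D)
(-134 + Q(2, 7))*101 = (-134 - 1*2)*101 = (-134 - 2)*101 = -136*101 = -13736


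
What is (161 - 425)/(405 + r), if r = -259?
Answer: -132/73 ≈ -1.8082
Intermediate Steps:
(161 - 425)/(405 + r) = (161 - 425)/(405 - 259) = -264/146 = -264*1/146 = -132/73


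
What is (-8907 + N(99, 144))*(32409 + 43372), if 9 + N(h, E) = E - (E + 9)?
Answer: -676345425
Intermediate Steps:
N(h, E) = -18 (N(h, E) = -9 + (E - (E + 9)) = -9 + (E - (9 + E)) = -9 + (E + (-9 - E)) = -9 - 9 = -18)
(-8907 + N(99, 144))*(32409 + 43372) = (-8907 - 18)*(32409 + 43372) = -8925*75781 = -676345425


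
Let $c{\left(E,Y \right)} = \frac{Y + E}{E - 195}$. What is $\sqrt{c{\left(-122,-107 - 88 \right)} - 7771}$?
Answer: $i \sqrt{7770} \approx 88.148 i$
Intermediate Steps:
$c{\left(E,Y \right)} = \frac{E + Y}{-195 + E}$
$\sqrt{c{\left(-122,-107 - 88 \right)} - 7771} = \sqrt{\frac{-122 - 195}{-195 - 122} - 7771} = \sqrt{\frac{-122 - 195}{-317} - 7771} = \sqrt{- \frac{-122 - 195}{317} - 7771} = \sqrt{\left(- \frac{1}{317}\right) \left(-317\right) - 7771} = \sqrt{1 - 7771} = \sqrt{-7770} = i \sqrt{7770}$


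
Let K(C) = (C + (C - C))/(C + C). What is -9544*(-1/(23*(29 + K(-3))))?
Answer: 19088/1357 ≈ 14.066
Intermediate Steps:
K(C) = 1/2 (K(C) = (C + 0)/((2*C)) = C*(1/(2*C)) = 1/2)
-9544*(-1/(23*(29 + K(-3)))) = -9544*(-1/(23*(29 + 1/2))) = -9544/((59/2)*(-23)) = -9544/(-1357/2) = -9544*(-2/1357) = 19088/1357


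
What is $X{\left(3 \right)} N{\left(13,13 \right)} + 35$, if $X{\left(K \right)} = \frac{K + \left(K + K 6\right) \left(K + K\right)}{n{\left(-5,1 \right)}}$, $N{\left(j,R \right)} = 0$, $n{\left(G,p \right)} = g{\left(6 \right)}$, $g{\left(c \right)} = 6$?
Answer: $35$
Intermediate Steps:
$n{\left(G,p \right)} = 6$
$X{\left(K \right)} = \frac{K}{6} + \frac{7 K^{2}}{3}$ ($X{\left(K \right)} = \frac{K + \left(K + K 6\right) \left(K + K\right)}{6} = \left(K + \left(K + 6 K\right) 2 K\right) \frac{1}{6} = \left(K + 7 K 2 K\right) \frac{1}{6} = \left(K + 14 K^{2}\right) \frac{1}{6} = \frac{K}{6} + \frac{7 K^{2}}{3}$)
$X{\left(3 \right)} N{\left(13,13 \right)} + 35 = \frac{1}{6} \cdot 3 \left(1 + 14 \cdot 3\right) 0 + 35 = \frac{1}{6} \cdot 3 \left(1 + 42\right) 0 + 35 = \frac{1}{6} \cdot 3 \cdot 43 \cdot 0 + 35 = \frac{43}{2} \cdot 0 + 35 = 0 + 35 = 35$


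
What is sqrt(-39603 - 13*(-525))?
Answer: 3*I*sqrt(3642) ≈ 181.05*I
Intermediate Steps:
sqrt(-39603 - 13*(-525)) = sqrt(-39603 + 6825) = sqrt(-32778) = 3*I*sqrt(3642)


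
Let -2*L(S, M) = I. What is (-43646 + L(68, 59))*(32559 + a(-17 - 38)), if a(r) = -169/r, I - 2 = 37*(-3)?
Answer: -78068627631/55 ≈ -1.4194e+9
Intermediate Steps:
I = -109 (I = 2 + 37*(-3) = 2 - 111 = -109)
L(S, M) = 109/2 (L(S, M) = -1/2*(-109) = 109/2)
(-43646 + L(68, 59))*(32559 + a(-17 - 38)) = (-43646 + 109/2)*(32559 - 169/(-17 - 38)) = -87183*(32559 - 169/(-55))/2 = -87183*(32559 - 169*(-1/55))/2 = -87183*(32559 + 169/55)/2 = -87183/2*1790914/55 = -78068627631/55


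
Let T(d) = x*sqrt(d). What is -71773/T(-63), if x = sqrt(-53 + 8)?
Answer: 71773*sqrt(35)/315 ≈ 1348.0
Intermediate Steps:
x = 3*I*sqrt(5) (x = sqrt(-45) = 3*I*sqrt(5) ≈ 6.7082*I)
T(d) = 3*I*sqrt(5)*sqrt(d) (T(d) = (3*I*sqrt(5))*sqrt(d) = 3*I*sqrt(5)*sqrt(d))
-71773/T(-63) = -71773*(-sqrt(35)/315) = -(-71773)*sqrt(35)/315 = 71773*sqrt(35)/315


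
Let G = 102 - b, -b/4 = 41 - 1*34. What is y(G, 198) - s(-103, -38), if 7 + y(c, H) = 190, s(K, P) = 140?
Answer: 43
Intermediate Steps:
b = -28 (b = -4*(41 - 1*34) = -4*(41 - 34) = -4*7 = -28)
G = 130 (G = 102 - 1*(-28) = 102 + 28 = 130)
y(c, H) = 183 (y(c, H) = -7 + 190 = 183)
y(G, 198) - s(-103, -38) = 183 - 1*140 = 183 - 140 = 43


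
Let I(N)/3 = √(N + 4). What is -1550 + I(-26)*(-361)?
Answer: -1550 - 1083*I*√22 ≈ -1550.0 - 5079.7*I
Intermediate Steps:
I(N) = 3*√(4 + N) (I(N) = 3*√(N + 4) = 3*√(4 + N))
-1550 + I(-26)*(-361) = -1550 + (3*√(4 - 26))*(-361) = -1550 + (3*√(-22))*(-361) = -1550 + (3*(I*√22))*(-361) = -1550 + (3*I*√22)*(-361) = -1550 - 1083*I*√22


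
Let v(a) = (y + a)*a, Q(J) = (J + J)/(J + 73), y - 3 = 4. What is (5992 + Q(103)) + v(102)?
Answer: 1505783/88 ≈ 17111.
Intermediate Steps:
y = 7 (y = 3 + 4 = 7)
Q(J) = 2*J/(73 + J) (Q(J) = (2*J)/(73 + J) = 2*J/(73 + J))
v(a) = a*(7 + a) (v(a) = (7 + a)*a = a*(7 + a))
(5992 + Q(103)) + v(102) = (5992 + 2*103/(73 + 103)) + 102*(7 + 102) = (5992 + 2*103/176) + 102*109 = (5992 + 2*103*(1/176)) + 11118 = (5992 + 103/88) + 11118 = 527399/88 + 11118 = 1505783/88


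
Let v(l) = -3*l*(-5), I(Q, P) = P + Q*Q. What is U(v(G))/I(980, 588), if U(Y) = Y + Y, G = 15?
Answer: 225/480494 ≈ 0.00046827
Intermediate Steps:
I(Q, P) = P + Q**2
v(l) = 15*l
U(Y) = 2*Y
U(v(G))/I(980, 588) = (2*(15*15))/(588 + 980**2) = (2*225)/(588 + 960400) = 450/960988 = 450*(1/960988) = 225/480494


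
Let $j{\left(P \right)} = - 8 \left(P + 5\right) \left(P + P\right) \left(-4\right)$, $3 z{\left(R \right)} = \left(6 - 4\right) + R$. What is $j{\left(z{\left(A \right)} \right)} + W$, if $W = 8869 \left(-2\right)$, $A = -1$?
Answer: $- \frac{158618}{9} \approx -17624.0$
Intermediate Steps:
$z{\left(R \right)} = \frac{2}{3} + \frac{R}{3}$ ($z{\left(R \right)} = \frac{\left(6 - 4\right) + R}{3} = \frac{2 + R}{3} = \frac{2}{3} + \frac{R}{3}$)
$W = -17738$
$j{\left(P \right)} = 64 P \left(5 + P\right)$ ($j{\left(P \right)} = - 8 \left(5 + P\right) 2 P \left(-4\right) = - 8 \cdot 2 P \left(5 + P\right) \left(-4\right) = - 16 P \left(5 + P\right) \left(-4\right) = 64 P \left(5 + P\right)$)
$j{\left(z{\left(A \right)} \right)} + W = 64 \left(\frac{2}{3} + \frac{1}{3} \left(-1\right)\right) \left(5 + \left(\frac{2}{3} + \frac{1}{3} \left(-1\right)\right)\right) - 17738 = 64 \left(\frac{2}{3} - \frac{1}{3}\right) \left(5 + \left(\frac{2}{3} - \frac{1}{3}\right)\right) - 17738 = 64 \cdot \frac{1}{3} \left(5 + \frac{1}{3}\right) - 17738 = 64 \cdot \frac{1}{3} \cdot \frac{16}{3} - 17738 = \frac{1024}{9} - 17738 = - \frac{158618}{9}$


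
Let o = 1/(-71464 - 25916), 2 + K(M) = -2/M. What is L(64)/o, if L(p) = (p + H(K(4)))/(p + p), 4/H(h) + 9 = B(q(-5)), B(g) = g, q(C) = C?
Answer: -5428935/112 ≈ -48473.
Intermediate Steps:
K(M) = -2 - 2/M
H(h) = -2/7 (H(h) = 4/(-9 - 5) = 4/(-14) = 4*(-1/14) = -2/7)
L(p) = (-2/7 + p)/(2*p) (L(p) = (p - 2/7)/(p + p) = (-2/7 + p)/((2*p)) = (-2/7 + p)*(1/(2*p)) = (-2/7 + p)/(2*p))
o = -1/97380 (o = 1/(-97380) = -1/97380 ≈ -1.0269e-5)
L(64)/o = ((1/14)*(-2 + 7*64)/64)/(-1/97380) = ((1/14)*(1/64)*(-2 + 448))*(-97380) = ((1/14)*(1/64)*446)*(-97380) = (223/448)*(-97380) = -5428935/112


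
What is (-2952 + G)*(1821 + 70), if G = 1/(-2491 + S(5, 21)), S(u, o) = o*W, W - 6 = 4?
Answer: -12733073083/2281 ≈ -5.5822e+6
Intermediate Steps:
W = 10 (W = 6 + 4 = 10)
S(u, o) = 10*o (S(u, o) = o*10 = 10*o)
G = -1/2281 (G = 1/(-2491 + 10*21) = 1/(-2491 + 210) = 1/(-2281) = -1/2281 ≈ -0.00043840)
(-2952 + G)*(1821 + 70) = (-2952 - 1/2281)*(1821 + 70) = -6733513/2281*1891 = -12733073083/2281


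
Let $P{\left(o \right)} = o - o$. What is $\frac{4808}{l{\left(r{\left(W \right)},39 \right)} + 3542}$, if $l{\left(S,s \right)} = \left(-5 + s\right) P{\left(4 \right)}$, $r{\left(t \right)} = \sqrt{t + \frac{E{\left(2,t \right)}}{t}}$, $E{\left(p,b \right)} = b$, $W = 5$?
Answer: $\frac{2404}{1771} \approx 1.3574$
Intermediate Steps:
$P{\left(o \right)} = 0$
$r{\left(t \right)} = \sqrt{1 + t}$ ($r{\left(t \right)} = \sqrt{t + \frac{t}{t}} = \sqrt{t + 1} = \sqrt{1 + t}$)
$l{\left(S,s \right)} = 0$ ($l{\left(S,s \right)} = \left(-5 + s\right) 0 = 0$)
$\frac{4808}{l{\left(r{\left(W \right)},39 \right)} + 3542} = \frac{4808}{0 + 3542} = \frac{4808}{3542} = 4808 \cdot \frac{1}{3542} = \frac{2404}{1771}$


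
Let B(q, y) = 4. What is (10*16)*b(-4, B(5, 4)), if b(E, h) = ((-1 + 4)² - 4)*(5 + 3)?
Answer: 6400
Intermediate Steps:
b(E, h) = 40 (b(E, h) = (3² - 4)*8 = (9 - 4)*8 = 5*8 = 40)
(10*16)*b(-4, B(5, 4)) = (10*16)*40 = 160*40 = 6400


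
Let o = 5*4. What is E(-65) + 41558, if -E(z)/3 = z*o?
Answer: 45458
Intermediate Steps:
o = 20
E(z) = -60*z (E(z) = -3*z*20 = -60*z)
E(-65) + 41558 = -60*(-65) + 41558 = 3900 + 41558 = 45458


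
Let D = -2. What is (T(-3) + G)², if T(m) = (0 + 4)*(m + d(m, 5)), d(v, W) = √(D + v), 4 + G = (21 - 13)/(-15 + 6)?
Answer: 16624/81 - 1216*I*√5/9 ≈ 205.23 - 302.12*I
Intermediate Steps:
G = -44/9 (G = -4 + (21 - 13)/(-15 + 6) = -4 + 8/(-9) = -4 + 8*(-⅑) = -4 - 8/9 = -44/9 ≈ -4.8889)
d(v, W) = √(-2 + v)
T(m) = 4*m + 4*√(-2 + m) (T(m) = (0 + 4)*(m + √(-2 + m)) = 4*(m + √(-2 + m)) = 4*m + 4*√(-2 + m))
(T(-3) + G)² = ((4*(-3) + 4*√(-2 - 3)) - 44/9)² = ((-12 + 4*√(-5)) - 44/9)² = ((-12 + 4*(I*√5)) - 44/9)² = ((-12 + 4*I*√5) - 44/9)² = (-152/9 + 4*I*√5)²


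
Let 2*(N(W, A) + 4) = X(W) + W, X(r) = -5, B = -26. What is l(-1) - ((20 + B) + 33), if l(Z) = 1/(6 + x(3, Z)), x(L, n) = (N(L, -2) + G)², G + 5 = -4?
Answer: -5453/202 ≈ -26.995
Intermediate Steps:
N(W, A) = -13/2 + W/2 (N(W, A) = -4 + (-5 + W)/2 = -4 + (-5/2 + W/2) = -13/2 + W/2)
G = -9 (G = -5 - 4 = -9)
x(L, n) = (-31/2 + L/2)² (x(L, n) = ((-13/2 + L/2) - 9)² = (-31/2 + L/2)²)
l(Z) = 1/202 (l(Z) = 1/(6 + (-31 + 3)²/4) = 1/(6 + (¼)*(-28)²) = 1/(6 + (¼)*784) = 1/(6 + 196) = 1/202)
l(-1) - ((20 + B) + 33) = 1/202 - ((20 - 26) + 33) = 1/202 - (-6 + 33) = 1/202 - 1*27 = 1/202 - 27 = -5453/202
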